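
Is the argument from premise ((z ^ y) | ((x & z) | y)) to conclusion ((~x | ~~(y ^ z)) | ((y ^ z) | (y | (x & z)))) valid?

yes

x  y  z  |  φ  ψ
0  0  0  |  0  1
0  0  1  |  1  1
0  1  0  |  1  1
0  1  1  |  1  1
1  0  0  |  0  0
1  0  1  |  1  1
1  1  0  |  1  1
1  1  1  |  1  1
In every row where φ is true, ψ is also true, so φ ⊨ ψ.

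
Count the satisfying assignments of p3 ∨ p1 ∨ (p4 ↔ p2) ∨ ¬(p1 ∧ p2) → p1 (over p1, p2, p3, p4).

8

p1 | p2 | p3 | p4 || (p3 ∨ p1) | (p4 ↔ p2) | ((p3 ∨ p1) ∨ (p4 ↔ p2)) | (p1 ∧ p2) | ¬(p1 ∧ p2) | φ
1  | 1  | 1  | 1  ||     1     |     1     |            1            |     1     |     0      | 1
1  | 1  | 1  | 0  ||     1     |     0     |            1            |     1     |     0      | 1
1  | 1  | 0  | 1  ||     1     |     1     |            1            |     1     |     0      | 1
1  | 1  | 0  | 0  ||     1     |     0     |            1            |     1     |     0      | 1
1  | 0  | 1  | 1  ||     1     |     0     |            1            |     0     |     1      | 1
1  | 0  | 1  | 0  ||     1     |     1     |            1            |     0     |     1      | 1
1  | 0  | 0  | 1  ||     1     |     0     |            1            |     0     |     1      | 1
1  | 0  | 0  | 0  ||     1     |     1     |            1            |     0     |     1      | 1
0  | 1  | 1  | 1  ||     1     |     1     |            1            |     0     |     1      | 0
0  | 1  | 1  | 0  ||     1     |     0     |            1            |     0     |     1      | 0
0  | 1  | 0  | 1  ||     0     |     1     |            1            |     0     |     1      | 0
0  | 1  | 0  | 0  ||     0     |     0     |            0            |     0     |     1      | 0
0  | 0  | 1  | 1  ||     1     |     0     |            1            |     0     |     1      | 0
0  | 0  | 1  | 0  ||     1     |     1     |            1            |     0     |     1      | 0
0  | 0  | 0  | 1  ||     0     |     0     |            0            |     0     |     1      | 0
0  | 0  | 0  | 0  ||     0     |     1     |            1            |     0     |     1      | 0
The formula is true on 8 of the 16 rows.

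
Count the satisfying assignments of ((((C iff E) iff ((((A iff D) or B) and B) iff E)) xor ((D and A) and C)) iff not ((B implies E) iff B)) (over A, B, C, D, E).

A | B | C | D | E | φ
- | - | - | - | - | -
T | T | T | T | T | T
T | T | T | T | F | F
T | T | T | F | T | F
T | T | T | F | F | T
T | T | F | T | T | T
T | T | F | T | F | F
T | T | F | F | T | T
T | T | F | F | F | F
T | F | T | T | T | T
T | F | T | T | F | T
T | F | T | F | T | F
T | F | T | F | F | F
T | F | F | T | T | T
T | F | F | T | F | T
T | F | F | F | T | T
T | F | F | F | F | T
F | T | T | T | T | F
F | T | T | T | F | T
F | T | T | F | T | F
F | T | T | F | F | T
F | T | F | T | T | T
F | T | F | T | F | F
F | T | F | F | T | T
F | T | F | F | F | F
F | F | T | T | T | F
F | F | T | T | F | F
F | F | T | F | T | F
F | F | T | F | F | F
F | F | F | T | T | T
F | F | F | T | F | T
F | F | F | F | T | T
F | F | F | F | F | T
The formula is true on 18 of the 32 rows.

18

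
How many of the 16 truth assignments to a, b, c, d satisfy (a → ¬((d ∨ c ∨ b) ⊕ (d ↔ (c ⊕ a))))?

13

  a      b      c      d    |    φ  
 True   True   True   True  |  False
 True   True   True  False  |   True
 True   True  False   True  |   True
 True   True  False  False  |  False
 True  False   True   True  |  False
 True  False   True  False  |   True
 True  False  False   True  |   True
 True  False  False  False  |   True
False   True   True   True  |   True
False   True   True  False  |   True
False   True  False   True  |   True
False   True  False  False  |   True
False  False   True   True  |   True
False  False   True  False  |   True
False  False  False   True  |   True
False  False  False  False  |   True
The formula is true on 13 of the 16 rows.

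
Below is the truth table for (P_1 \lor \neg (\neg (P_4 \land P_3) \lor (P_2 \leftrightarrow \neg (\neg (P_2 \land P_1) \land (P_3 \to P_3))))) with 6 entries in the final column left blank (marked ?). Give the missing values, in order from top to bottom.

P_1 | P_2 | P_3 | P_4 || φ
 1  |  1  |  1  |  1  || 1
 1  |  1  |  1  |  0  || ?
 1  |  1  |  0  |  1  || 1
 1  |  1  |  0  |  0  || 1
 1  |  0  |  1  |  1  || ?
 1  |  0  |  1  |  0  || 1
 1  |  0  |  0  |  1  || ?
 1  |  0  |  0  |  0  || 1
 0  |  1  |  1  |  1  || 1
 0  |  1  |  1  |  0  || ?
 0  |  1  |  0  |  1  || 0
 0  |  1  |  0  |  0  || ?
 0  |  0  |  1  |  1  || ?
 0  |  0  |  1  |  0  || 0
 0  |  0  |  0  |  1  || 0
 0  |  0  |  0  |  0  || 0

Row P_1=1, P_2=1, P_3=1, P_4=0: \neg (\neg (P_4 \land P_3) \lor (P_2 \leftrightarrow \neg (\neg (P_2 \land P_1) \land (P_3 \to P_3)))) = 0, so the formula = 1.
Row P_1=1, P_2=0, P_3=1, P_4=1: \neg (\neg (P_4 \land P_3) \lor (P_2 \leftrightarrow \neg (\neg (P_2 \land P_1) \land (P_3 \to P_3)))) = 0, so the formula = 1.
Row P_1=1, P_2=0, P_3=0, P_4=1: \neg (\neg (P_4 \land P_3) \lor (P_2 \leftrightarrow \neg (\neg (P_2 \land P_1) \land (P_3 \to P_3)))) = 0, so the formula = 1.
Row P_1=0, P_2=1, P_3=1, P_4=0: \neg (\neg (P_4 \land P_3) \lor (P_2 \leftrightarrow \neg (\neg (P_2 \land P_1) \land (P_3 \to P_3)))) = 0, so the formula = 0.
Row P_1=0, P_2=1, P_3=0, P_4=0: \neg (\neg (P_4 \land P_3) \lor (P_2 \leftrightarrow \neg (\neg (P_2 \land P_1) \land (P_3 \to P_3)))) = 0, so the formula = 0.
Row P_1=0, P_2=0, P_3=1, P_4=1: \neg (\neg (P_4 \land P_3) \lor (P_2 \leftrightarrow \neg (\neg (P_2 \land P_1) \land (P_3 \to P_3)))) = 0, so the formula = 0.

1, 1, 1, 0, 0, 0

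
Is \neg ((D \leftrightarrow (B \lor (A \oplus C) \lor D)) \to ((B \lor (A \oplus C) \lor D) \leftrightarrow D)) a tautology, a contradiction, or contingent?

A | B | C | D || (A \oplus C) | (B \lor (A \oplus C) \lor D) | φ
1 | 1 | 1 | 1 ||      0       |              1               | 0
1 | 1 | 1 | 0 ||      0       |              1               | 0
1 | 1 | 0 | 1 ||      1       |              1               | 0
1 | 1 | 0 | 0 ||      1       |              1               | 0
1 | 0 | 1 | 1 ||      0       |              1               | 0
1 | 0 | 1 | 0 ||      0       |              0               | 0
1 | 0 | 0 | 1 ||      1       |              1               | 0
1 | 0 | 0 | 0 ||      1       |              1               | 0
0 | 1 | 1 | 1 ||      1       |              1               | 0
0 | 1 | 1 | 0 ||      1       |              1               | 0
0 | 1 | 0 | 1 ||      0       |              1               | 0
0 | 1 | 0 | 0 ||      0       |              1               | 0
0 | 0 | 1 | 1 ||      1       |              1               | 0
0 | 0 | 1 | 0 ||      1       |              1               | 0
0 | 0 | 0 | 1 ||      0       |              1               | 0
0 | 0 | 0 | 0 ||      0       |              0               | 0
Every row is 0, so the formula is a contradiction.

contradiction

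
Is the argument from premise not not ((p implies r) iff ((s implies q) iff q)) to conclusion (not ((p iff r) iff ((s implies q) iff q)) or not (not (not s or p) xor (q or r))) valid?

no

p | q | r | s || φ | ψ
T | T | T | T || T | F
T | T | T | F || T | F
T | T | F | T || F | T
T | T | F | F || F | T
T | F | T | T || T | F
T | F | T | F || F | T
T | F | F | T || F | T
T | F | F | F || T | T
F | T | T | T || T | T
F | T | T | F || T | T
F | T | F | T || T | T
F | T | F | F || T | F
F | F | T | T || T | T
F | F | T | F || F | F
F | F | F | T || T | F
F | F | F | F || F | T
At p=T, q=T, r=T, s=T we have φ true but ψ false, so φ does not entail ψ.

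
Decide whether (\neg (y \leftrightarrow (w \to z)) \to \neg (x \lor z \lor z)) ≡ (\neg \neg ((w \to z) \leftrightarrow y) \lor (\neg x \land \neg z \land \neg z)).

  x   |   y   |   z   |   w   |   φ   |   ψ  
----- | ----- | ----- | ----- | ----- | -----
 True |  True |  True |  True |  True |  True
 True |  True |  True | False |  True |  True
 True |  True | False |  True | False | False
 True |  True | False | False |  True |  True
 True | False |  True |  True | False | False
 True | False |  True | False | False | False
 True | False | False |  True |  True |  True
 True | False | False | False | False | False
False |  True |  True |  True |  True |  True
False |  True |  True | False |  True |  True
False |  True | False |  True |  True |  True
False |  True | False | False |  True |  True
False | False |  True |  True | False | False
False | False |  True | False | False | False
False | False | False |  True |  True |  True
False | False | False | False |  True |  True
The columns for φ and ψ agree on every row, so they are logically equivalent.

equivalent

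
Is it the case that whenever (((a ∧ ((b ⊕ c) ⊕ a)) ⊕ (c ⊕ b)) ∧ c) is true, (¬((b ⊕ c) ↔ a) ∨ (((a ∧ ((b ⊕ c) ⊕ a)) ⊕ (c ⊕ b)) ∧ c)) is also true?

  a   |   b   |   c   |   φ   |   ψ  
----- | ----- | ----- | ----- | -----
 True |  True |  True |  True |  True
 True |  True | False | False | False
 True | False |  True |  True |  True
 True | False | False | False |  True
False |  True |  True | False | False
False |  True | False | False |  True
False | False |  True |  True |  True
False | False | False | False | False
In every row where φ is true, ψ is also true, so φ ⊨ ψ.

yes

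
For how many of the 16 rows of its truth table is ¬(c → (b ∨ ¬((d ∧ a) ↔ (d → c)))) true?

a | b | c | d || φ
T | T | T | T || F
T | T | T | F || F
T | T | F | T || F
T | T | F | F || F
T | F | T | T || T
T | F | T | F || F
T | F | F | T || F
T | F | F | F || F
F | T | T | T || F
F | T | T | F || F
F | T | F | T || F
F | T | F | F || F
F | F | T | T || F
F | F | T | F || F
F | F | F | T || F
F | F | F | F || F
The formula is true on 1 of the 16 rows.

1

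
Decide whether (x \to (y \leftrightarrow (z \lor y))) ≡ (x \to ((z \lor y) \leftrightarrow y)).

x | y | z || φ | ψ
F | F | F || T | T
F | F | T || T | T
F | T | F || T | T
F | T | T || T | T
T | F | F || T | T
T | F | T || F | F
T | T | F || T | T
T | T | T || T | T
The columns for φ and ψ agree on every row, so they are logically equivalent.

equivalent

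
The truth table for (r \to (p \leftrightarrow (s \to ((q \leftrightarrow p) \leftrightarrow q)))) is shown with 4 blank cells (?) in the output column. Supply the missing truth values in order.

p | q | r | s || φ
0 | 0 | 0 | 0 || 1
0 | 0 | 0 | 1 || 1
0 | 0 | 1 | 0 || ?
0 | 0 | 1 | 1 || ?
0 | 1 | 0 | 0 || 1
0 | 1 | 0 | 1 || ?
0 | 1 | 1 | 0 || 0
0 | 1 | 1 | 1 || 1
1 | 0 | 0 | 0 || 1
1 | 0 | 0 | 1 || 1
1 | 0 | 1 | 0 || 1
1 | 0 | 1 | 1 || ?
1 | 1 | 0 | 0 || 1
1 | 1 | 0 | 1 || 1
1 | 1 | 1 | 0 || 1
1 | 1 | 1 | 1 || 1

0, 1, 1, 1

Row p=0, q=0, r=1, s=0: (p \leftrightarrow (s \to ((q \leftrightarrow p) \leftrightarrow q))) = 0, so the formula = 0.
Row p=0, q=0, r=1, s=1: (p \leftrightarrow (s \to ((q \leftrightarrow p) \leftrightarrow q))) = 1, so the formula = 1.
Row p=0, q=1, r=0, s=1: (p \leftrightarrow (s \to ((q \leftrightarrow p) \leftrightarrow q))) = 1, so the formula = 1.
Row p=1, q=0, r=1, s=1: (p \leftrightarrow (s \to ((q \leftrightarrow p) \leftrightarrow q))) = 1, so the formula = 1.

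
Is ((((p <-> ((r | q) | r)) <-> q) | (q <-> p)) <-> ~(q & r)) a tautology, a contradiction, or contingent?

p  q  r     (r | q)  ((r | q) | r)  (p <-> ((r | q) | r))  (q <-> p)  (q & r)  ~(q & r)  φ
T  T  T        T           T                  T                T         T        F      F
T  T  F        T           T                  T                T         F        T      T
T  F  T        T           T                  T                F         F        T      F
T  F  F        F           F                  F                F         F        T      T
F  T  T        T           T                  F                F         T        F      T
F  T  F        T           T                  F                F         F        T      F
F  F  T        T           T                  F                T         F        T      T
F  F  F        F           F                  T                T         F        T      T
5 of 8 rows are T, so the formula is contingent.

contingent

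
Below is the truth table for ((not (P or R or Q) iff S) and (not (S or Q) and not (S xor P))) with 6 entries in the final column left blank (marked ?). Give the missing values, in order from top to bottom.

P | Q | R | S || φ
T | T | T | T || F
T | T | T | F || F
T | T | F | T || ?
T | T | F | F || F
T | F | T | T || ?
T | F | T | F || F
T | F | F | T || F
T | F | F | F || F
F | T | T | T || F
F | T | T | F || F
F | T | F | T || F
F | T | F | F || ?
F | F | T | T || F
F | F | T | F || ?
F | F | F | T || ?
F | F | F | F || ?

F, F, F, T, F, F

Row P=T, Q=T, R=F, S=T: (not (P or R or Q) iff S) = F, (not (S or Q) and not (S xor P)) = F, so the formula = F.
Row P=T, Q=F, R=T, S=T: (not (P or R or Q) iff S) = F, (not (S or Q) and not (S xor P)) = F, so the formula = F.
Row P=F, Q=T, R=F, S=F: (not (P or R or Q) iff S) = T, (not (S or Q) and not (S xor P)) = F, so the formula = F.
Row P=F, Q=F, R=T, S=F: (not (P or R or Q) iff S) = T, (not (S or Q) and not (S xor P)) = T, so the formula = T.
Row P=F, Q=F, R=F, S=T: (not (P or R or Q) iff S) = T, (not (S or Q) and not (S xor P)) = F, so the formula = F.
Row P=F, Q=F, R=F, S=F: (not (P or R or Q) iff S) = F, (not (S or Q) and not (S xor P)) = T, so the formula = F.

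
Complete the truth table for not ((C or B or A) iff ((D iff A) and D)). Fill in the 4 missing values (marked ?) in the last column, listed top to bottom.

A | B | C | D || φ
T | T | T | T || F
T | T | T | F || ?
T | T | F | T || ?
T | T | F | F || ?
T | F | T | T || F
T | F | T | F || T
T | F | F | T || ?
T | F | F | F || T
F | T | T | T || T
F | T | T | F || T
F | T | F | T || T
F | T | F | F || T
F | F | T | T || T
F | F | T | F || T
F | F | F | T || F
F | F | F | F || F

Row A=T, B=T, C=T, D=F: (C or B or A) = T, ((D iff A) and D) = F, ((C or B or A) iff ((D iff A) and D)) = F, so the formula = T.
Row A=T, B=T, C=F, D=T: (C or B or A) = T, ((D iff A) and D) = T, ((C or B or A) iff ((D iff A) and D)) = T, so the formula = F.
Row A=T, B=T, C=F, D=F: (C or B or A) = T, ((D iff A) and D) = F, ((C or B or A) iff ((D iff A) and D)) = F, so the formula = T.
Row A=T, B=F, C=F, D=T: (C or B or A) = T, ((D iff A) and D) = T, ((C or B or A) iff ((D iff A) and D)) = T, so the formula = F.

T, F, T, F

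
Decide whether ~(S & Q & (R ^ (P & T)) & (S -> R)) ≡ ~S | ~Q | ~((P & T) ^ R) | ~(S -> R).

P  Q  R  S  T  |  φ  ψ
0  0  0  0  0  |  1  1
0  0  0  0  1  |  1  1
0  0  0  1  0  |  1  1
0  0  0  1  1  |  1  1
0  0  1  0  0  |  1  1
0  0  1  0  1  |  1  1
0  0  1  1  0  |  1  1
0  0  1  1  1  |  1  1
0  1  0  0  0  |  1  1
0  1  0  0  1  |  1  1
0  1  0  1  0  |  1  1
0  1  0  1  1  |  1  1
0  1  1  0  0  |  1  1
0  1  1  0  1  |  1  1
0  1  1  1  0  |  0  0
0  1  1  1  1  |  0  0
1  0  0  0  0  |  1  1
1  0  0  0  1  |  1  1
1  0  0  1  0  |  1  1
1  0  0  1  1  |  1  1
1  0  1  0  0  |  1  1
1  0  1  0  1  |  1  1
1  0  1  1  0  |  1  1
1  0  1  1  1  |  1  1
1  1  0  0  0  |  1  1
1  1  0  0  1  |  1  1
1  1  0  1  0  |  1  1
1  1  0  1  1  |  1  1
1  1  1  0  0  |  1  1
1  1  1  0  1  |  1  1
1  1  1  1  0  |  0  0
1  1  1  1  1  |  1  1
The columns for φ and ψ agree on every row, so they are logically equivalent.

equivalent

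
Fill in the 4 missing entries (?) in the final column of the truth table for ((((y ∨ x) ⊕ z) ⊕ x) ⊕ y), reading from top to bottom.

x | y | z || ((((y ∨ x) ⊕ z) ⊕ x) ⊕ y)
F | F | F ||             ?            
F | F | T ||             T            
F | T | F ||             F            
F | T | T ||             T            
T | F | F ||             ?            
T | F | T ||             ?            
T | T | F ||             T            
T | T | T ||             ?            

F, F, T, F

Row x=F, y=F, z=F: (((y ∨ x) ⊕ z) ⊕ x) = F, so ((((y ∨ x) ⊕ z) ⊕ x) ⊕ y) = F.
Row x=T, y=F, z=F: (((y ∨ x) ⊕ z) ⊕ x) = F, so ((((y ∨ x) ⊕ z) ⊕ x) ⊕ y) = F.
Row x=T, y=F, z=T: (((y ∨ x) ⊕ z) ⊕ x) = T, so ((((y ∨ x) ⊕ z) ⊕ x) ⊕ y) = T.
Row x=T, y=T, z=T: (((y ∨ x) ⊕ z) ⊕ x) = T, so ((((y ∨ x) ⊕ z) ⊕ x) ⊕ y) = F.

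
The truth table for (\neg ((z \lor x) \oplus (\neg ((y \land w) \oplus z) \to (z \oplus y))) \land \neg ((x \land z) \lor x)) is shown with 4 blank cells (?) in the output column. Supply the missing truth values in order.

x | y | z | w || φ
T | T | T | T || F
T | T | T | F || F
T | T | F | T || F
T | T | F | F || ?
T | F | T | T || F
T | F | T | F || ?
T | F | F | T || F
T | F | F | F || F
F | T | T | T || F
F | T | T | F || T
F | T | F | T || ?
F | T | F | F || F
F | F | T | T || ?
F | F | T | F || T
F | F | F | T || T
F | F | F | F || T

Row x=T, y=T, z=F, w=F: \neg ((z \lor x) \oplus (\neg ((y \land w) \oplus z) \to (z \oplus y))) = T, \neg ((x \land z) \lor x) = F, so the formula = F.
Row x=T, y=F, z=T, w=F: \neg ((z \lor x) \oplus (\neg ((y \land w) \oplus z) \to (z \oplus y))) = T, \neg ((x \land z) \lor x) = F, so the formula = F.
Row x=F, y=T, z=F, w=T: \neg ((z \lor x) \oplus (\neg ((y \land w) \oplus z) \to (z \oplus y))) = F, \neg ((x \land z) \lor x) = T, so the formula = F.
Row x=F, y=F, z=T, w=T: \neg ((z \lor x) \oplus (\neg ((y \land w) \oplus z) \to (z \oplus y))) = T, \neg ((x \land z) \lor x) = T, so the formula = T.

F, F, F, T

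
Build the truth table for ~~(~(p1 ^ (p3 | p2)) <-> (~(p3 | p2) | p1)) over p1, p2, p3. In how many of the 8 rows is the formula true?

p1 | p2 | p3 | φ
-- | -- | -- | -
0  | 0  | 0  | 1
0  | 0  | 1  | 1
0  | 1  | 0  | 1
0  | 1  | 1  | 1
1  | 0  | 0  | 0
1  | 0  | 1  | 1
1  | 1  | 0  | 1
1  | 1  | 1  | 1
The formula is true on 7 of the 8 rows.

7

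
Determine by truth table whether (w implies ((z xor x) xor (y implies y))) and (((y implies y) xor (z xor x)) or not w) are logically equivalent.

equivalent

x | y | z | w || φ | ψ
1 | 1 | 1 | 1 || 1 | 1
1 | 1 | 1 | 0 || 1 | 1
1 | 1 | 0 | 1 || 0 | 0
1 | 1 | 0 | 0 || 1 | 1
1 | 0 | 1 | 1 || 1 | 1
1 | 0 | 1 | 0 || 1 | 1
1 | 0 | 0 | 1 || 0 | 0
1 | 0 | 0 | 0 || 1 | 1
0 | 1 | 1 | 1 || 0 | 0
0 | 1 | 1 | 0 || 1 | 1
0 | 1 | 0 | 1 || 1 | 1
0 | 1 | 0 | 0 || 1 | 1
0 | 0 | 1 | 1 || 0 | 0
0 | 0 | 1 | 0 || 1 | 1
0 | 0 | 0 | 1 || 1 | 1
0 | 0 | 0 | 0 || 1 | 1
The columns for φ and ψ agree on every row, so they are logically equivalent.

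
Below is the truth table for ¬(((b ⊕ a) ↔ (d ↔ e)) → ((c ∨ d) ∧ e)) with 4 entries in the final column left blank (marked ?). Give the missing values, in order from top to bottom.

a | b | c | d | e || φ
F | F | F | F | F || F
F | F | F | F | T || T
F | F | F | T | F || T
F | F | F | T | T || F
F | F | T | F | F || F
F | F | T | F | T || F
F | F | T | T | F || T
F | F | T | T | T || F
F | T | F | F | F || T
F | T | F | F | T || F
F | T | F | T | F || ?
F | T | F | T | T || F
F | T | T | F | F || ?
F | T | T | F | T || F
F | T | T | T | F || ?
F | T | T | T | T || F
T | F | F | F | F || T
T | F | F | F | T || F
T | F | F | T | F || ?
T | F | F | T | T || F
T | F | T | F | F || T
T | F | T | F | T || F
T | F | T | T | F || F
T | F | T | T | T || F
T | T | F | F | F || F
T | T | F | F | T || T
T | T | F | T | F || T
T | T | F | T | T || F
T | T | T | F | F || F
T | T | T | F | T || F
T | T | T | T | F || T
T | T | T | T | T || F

Row a=F, b=T, c=F, d=T, e=F: ((b ⊕ a) ↔ (d ↔ e)) = F, ((c ∨ d) ∧ e) = F, (((b ⊕ a) ↔ (d ↔ e)) → ((c ∨ d) ∧ e)) = T, so the formula = F.
Row a=F, b=T, c=T, d=F, e=F: ((b ⊕ a) ↔ (d ↔ e)) = T, ((c ∨ d) ∧ e) = F, (((b ⊕ a) ↔ (d ↔ e)) → ((c ∨ d) ∧ e)) = F, so the formula = T.
Row a=F, b=T, c=T, d=T, e=F: ((b ⊕ a) ↔ (d ↔ e)) = F, ((c ∨ d) ∧ e) = F, (((b ⊕ a) ↔ (d ↔ e)) → ((c ∨ d) ∧ e)) = T, so the formula = F.
Row a=T, b=F, c=F, d=T, e=F: ((b ⊕ a) ↔ (d ↔ e)) = F, ((c ∨ d) ∧ e) = F, (((b ⊕ a) ↔ (d ↔ e)) → ((c ∨ d) ∧ e)) = T, so the formula = F.

F, T, F, F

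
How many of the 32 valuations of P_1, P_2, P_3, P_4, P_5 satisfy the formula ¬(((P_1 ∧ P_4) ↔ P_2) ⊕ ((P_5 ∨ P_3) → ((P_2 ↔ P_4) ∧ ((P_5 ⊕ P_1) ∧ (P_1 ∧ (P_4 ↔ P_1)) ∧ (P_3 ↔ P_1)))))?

P_1 | P_2 | P_3 | P_4 | P_5 || φ
 T  |  T  |  T  |  T  |  T  || F
 T  |  T  |  T  |  T  |  F  || T
 T  |  T  |  T  |  F  |  T  || T
 T  |  T  |  T  |  F  |  F  || T
 T  |  T  |  F  |  T  |  T  || F
 T  |  T  |  F  |  T  |  F  || T
 T  |  T  |  F  |  F  |  T  || T
 T  |  T  |  F  |  F  |  F  || F
 T  |  F  |  T  |  T  |  T  || T
 T  |  F  |  T  |  T  |  F  || T
 T  |  F  |  T  |  F  |  T  || F
 T  |  F  |  T  |  F  |  F  || F
 T  |  F  |  F  |  T  |  T  || T
 T  |  F  |  F  |  T  |  F  || F
 T  |  F  |  F  |  F  |  T  || F
 T  |  F  |  F  |  F  |  F  || T
 F  |  T  |  T  |  T  |  T  || T
 F  |  T  |  T  |  T  |  F  || T
 F  |  T  |  T  |  F  |  T  || T
 F  |  T  |  T  |  F  |  F  || T
 F  |  T  |  F  |  T  |  T  || T
 F  |  T  |  F  |  T  |  F  || F
 F  |  T  |  F  |  F  |  T  || T
 F  |  T  |  F  |  F  |  F  || F
 F  |  F  |  T  |  T  |  T  || F
 F  |  F  |  T  |  T  |  F  || F
 F  |  F  |  T  |  F  |  T  || F
 F  |  F  |  T  |  F  |  F  || F
 F  |  F  |  F  |  T  |  T  || F
 F  |  F  |  F  |  T  |  F  || T
 F  |  F  |  F  |  F  |  T  || F
 F  |  F  |  F  |  F  |  F  || T
The formula is true on 17 of the 32 rows.

17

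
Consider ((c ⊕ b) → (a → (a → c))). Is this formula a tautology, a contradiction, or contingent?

a | b | c | ((c ⊕ b) → (a → (a → c)))
- | - | - | -------------------------
0 | 0 | 0 |             1            
0 | 0 | 1 |             1            
0 | 1 | 0 |             1            
0 | 1 | 1 |             1            
1 | 0 | 0 |             1            
1 | 0 | 1 |             1            
1 | 1 | 0 |             0            
1 | 1 | 1 |             1            
7 of 8 rows are 1, so the formula is contingent.

contingent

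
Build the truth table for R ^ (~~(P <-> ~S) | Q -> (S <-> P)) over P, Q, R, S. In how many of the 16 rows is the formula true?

8

P  Q  R  S     ~S  (P <-> ~S)  ~(P <-> ~S)  ~~(P <-> ~S)  (~~(P <-> ~S) | Q)  (S <-> P)  φ
T  T  T  T     F       F            T            F                T               T      F
T  T  T  F     T       T            F            T                T               F      T
T  T  F  T     F       F            T            F                T               T      T
T  T  F  F     T       T            F            T                T               F      F
T  F  T  T     F       F            T            F                F               T      F
T  F  T  F     T       T            F            T                T               F      T
T  F  F  T     F       F            T            F                F               T      T
T  F  F  F     T       T            F            T                T               F      F
F  T  T  T     F       T            F            T                T               F      T
F  T  T  F     T       F            T            F                T               T      F
F  T  F  T     F       T            F            T                T               F      F
F  T  F  F     T       F            T            F                T               T      T
F  F  T  T     F       T            F            T                T               F      T
F  F  T  F     T       F            T            F                F               T      F
F  F  F  T     F       T            F            T                T               F      F
F  F  F  F     T       F            T            F                F               T      T
The formula is true on 8 of the 16 rows.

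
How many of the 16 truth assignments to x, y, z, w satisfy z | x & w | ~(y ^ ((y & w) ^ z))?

14

x | y | z | w | φ
- | - | - | - | -
F | F | F | F | T
F | F | F | T | T
F | F | T | F | T
F | F | T | T | T
F | T | F | F | F
F | T | F | T | T
F | T | T | F | T
F | T | T | T | T
T | F | F | F | T
T | F | F | T | T
T | F | T | F | T
T | F | T | T | T
T | T | F | F | F
T | T | F | T | T
T | T | T | F | T
T | T | T | T | T
The formula is true on 14 of the 16 rows.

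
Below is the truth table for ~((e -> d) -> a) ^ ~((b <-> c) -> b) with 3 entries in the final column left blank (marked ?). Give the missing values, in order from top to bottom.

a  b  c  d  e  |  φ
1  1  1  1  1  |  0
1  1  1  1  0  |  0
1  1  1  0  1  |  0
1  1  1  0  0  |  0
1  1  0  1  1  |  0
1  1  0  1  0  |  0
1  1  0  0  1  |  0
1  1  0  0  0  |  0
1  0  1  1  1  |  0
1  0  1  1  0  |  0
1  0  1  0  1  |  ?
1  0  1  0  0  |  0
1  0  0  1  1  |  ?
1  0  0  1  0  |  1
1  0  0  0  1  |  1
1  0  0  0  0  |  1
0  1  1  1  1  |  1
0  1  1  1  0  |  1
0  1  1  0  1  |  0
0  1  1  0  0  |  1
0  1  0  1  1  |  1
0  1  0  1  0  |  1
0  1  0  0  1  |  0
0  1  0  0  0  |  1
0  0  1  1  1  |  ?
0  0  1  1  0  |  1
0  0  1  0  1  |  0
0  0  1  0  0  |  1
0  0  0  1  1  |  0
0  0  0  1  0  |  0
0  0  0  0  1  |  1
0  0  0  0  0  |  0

Row a=1, b=0, c=1, d=0, e=1: ~((e -> d) -> a) = 0, ~((b <-> c) -> b) = 0, so the formula = 0.
Row a=1, b=0, c=0, d=1, e=1: ~((e -> d) -> a) = 0, ~((b <-> c) -> b) = 1, so the formula = 1.
Row a=0, b=0, c=1, d=1, e=1: ~((e -> d) -> a) = 1, ~((b <-> c) -> b) = 0, so the formula = 1.

0, 1, 1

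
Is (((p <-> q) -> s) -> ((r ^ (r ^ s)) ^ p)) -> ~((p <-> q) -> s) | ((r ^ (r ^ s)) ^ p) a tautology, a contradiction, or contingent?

p | q | r | s | (p <-> q) | ((p <-> q) -> s) | (r ^ s) | (r ^ (r ^ s)) | ((r ^ (r ^ s)) ^ p) | ~((p <-> q) -> s) | φ
- | - | - | - | --------- | ---------------- | ------- | ------------- | ------------------- | ----------------- | -
F | F | F | F |     T     |        F         |    F    |       F       |          F          |         T         | T
F | F | F | T |     T     |        T         |    T    |       T       |          T          |         F         | T
F | F | T | F |     T     |        F         |    T    |       F       |          F          |         T         | T
F | F | T | T |     T     |        T         |    F    |       T       |          T          |         F         | T
F | T | F | F |     F     |        T         |    F    |       F       |          F          |         F         | T
F | T | F | T |     F     |        T         |    T    |       T       |          T          |         F         | T
F | T | T | F |     F     |        T         |    T    |       F       |          F          |         F         | T
F | T | T | T |     F     |        T         |    F    |       T       |          T          |         F         | T
T | F | F | F |     F     |        T         |    F    |       F       |          T          |         F         | T
T | F | F | T |     F     |        T         |    T    |       T       |          F          |         F         | T
T | F | T | F |     F     |        T         |    T    |       F       |          T          |         F         | T
T | F | T | T |     F     |        T         |    F    |       T       |          F          |         F         | T
T | T | F | F |     T     |        F         |    F    |       F       |          T          |         T         | T
T | T | F | T |     T     |        T         |    T    |       T       |          F          |         F         | T
T | T | T | F |     T     |        F         |    T    |       F       |          T          |         T         | T
T | T | T | T |     T     |        T         |    F    |       T       |          F          |         F         | T
Every row is T, so the formula is a tautology.

tautology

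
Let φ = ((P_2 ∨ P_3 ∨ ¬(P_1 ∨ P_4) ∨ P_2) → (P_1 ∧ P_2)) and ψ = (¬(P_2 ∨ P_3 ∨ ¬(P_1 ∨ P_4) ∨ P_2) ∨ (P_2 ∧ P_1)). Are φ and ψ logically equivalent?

equivalent

P_1 | P_2 | P_3 | P_4 || φ | ψ
 T  |  T  |  T  |  T  || T | T
 T  |  T  |  T  |  F  || T | T
 T  |  T  |  F  |  T  || T | T
 T  |  T  |  F  |  F  || T | T
 T  |  F  |  T  |  T  || F | F
 T  |  F  |  T  |  F  || F | F
 T  |  F  |  F  |  T  || T | T
 T  |  F  |  F  |  F  || T | T
 F  |  T  |  T  |  T  || F | F
 F  |  T  |  T  |  F  || F | F
 F  |  T  |  F  |  T  || F | F
 F  |  T  |  F  |  F  || F | F
 F  |  F  |  T  |  T  || F | F
 F  |  F  |  T  |  F  || F | F
 F  |  F  |  F  |  T  || T | T
 F  |  F  |  F  |  F  || F | F
The columns for φ and ψ agree on every row, so they are logically equivalent.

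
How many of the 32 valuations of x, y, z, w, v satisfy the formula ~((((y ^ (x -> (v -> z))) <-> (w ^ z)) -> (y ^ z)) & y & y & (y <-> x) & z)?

x | y | z | w | v || φ
F | F | F | F | F || T
F | F | F | F | T || T
F | F | F | T | F || T
F | F | F | T | T || T
F | F | T | F | F || T
F | F | T | F | T || T
F | F | T | T | F || T
F | F | T | T | T || T
F | T | F | F | F || T
F | T | F | F | T || T
F | T | F | T | F || T
F | T | F | T | T || T
F | T | T | F | F || T
F | T | T | F | T || T
F | T | T | T | F || T
F | T | T | T | T || T
T | F | F | F | F || T
T | F | F | F | T || T
T | F | F | T | F || T
T | F | F | T | T || T
T | F | T | F | F || T
T | F | T | F | T || T
T | F | T | T | F || T
T | F | T | T | T || T
T | T | F | F | F || T
T | T | F | F | T || T
T | T | F | T | F || T
T | T | F | T | T || T
T | T | T | F | F || F
T | T | T | F | T || F
T | T | T | T | F || T
T | T | T | T | T || T
The formula is true on 30 of the 32 rows.

30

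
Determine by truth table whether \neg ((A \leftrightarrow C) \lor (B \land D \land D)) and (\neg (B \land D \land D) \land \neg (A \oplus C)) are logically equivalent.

A | B | C | D | φ | ψ
- | - | - | - | - | -
0 | 0 | 0 | 0 | 0 | 1
0 | 0 | 0 | 1 | 0 | 1
0 | 0 | 1 | 0 | 1 | 0
0 | 0 | 1 | 1 | 1 | 0
0 | 1 | 0 | 0 | 0 | 1
0 | 1 | 0 | 1 | 0 | 0
0 | 1 | 1 | 0 | 1 | 0
0 | 1 | 1 | 1 | 0 | 0
1 | 0 | 0 | 0 | 1 | 0
1 | 0 | 0 | 1 | 1 | 0
1 | 0 | 1 | 0 | 0 | 1
1 | 0 | 1 | 1 | 0 | 1
1 | 1 | 0 | 0 | 1 | 0
1 | 1 | 0 | 1 | 0 | 0
1 | 1 | 1 | 0 | 0 | 1
1 | 1 | 1 | 1 | 0 | 0
The columns differ at A=0, B=0, C=0, D=0 (φ=0, ψ=1), so they are not equivalent.

not equivalent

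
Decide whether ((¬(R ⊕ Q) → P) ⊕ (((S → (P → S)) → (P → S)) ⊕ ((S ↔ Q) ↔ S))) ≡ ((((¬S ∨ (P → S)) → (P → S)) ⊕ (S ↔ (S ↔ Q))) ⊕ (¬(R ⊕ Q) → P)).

equivalent

  P   |   Q   |   R   |   S   |   φ   |   ψ  
----- | ----- | ----- | ----- | ----- | -----
False | False | False | False |  True |  True
False | False | False |  True |  True |  True
False | False |  True | False | False | False
False | False |  True |  True | False | False
False |  True | False | False |  True |  True
False |  True | False |  True |  True |  True
False |  True |  True | False | False | False
False |  True |  True |  True | False | False
 True | False | False | False |  True |  True
 True | False | False |  True | False | False
 True | False |  True | False |  True |  True
 True | False |  True |  True | False | False
 True |  True | False | False | False | False
 True |  True | False |  True |  True |  True
 True |  True |  True | False | False | False
 True |  True |  True |  True |  True |  True
The columns for φ and ψ agree on every row, so they are logically equivalent.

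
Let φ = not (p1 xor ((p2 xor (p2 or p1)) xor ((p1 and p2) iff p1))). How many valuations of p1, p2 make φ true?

p1 | p2 | φ
-- | -- | -
1  | 1  | 1
1  | 0  | 1
0  | 1  | 0
0  | 0  | 0
The formula is true on 2 of the 4 rows.

2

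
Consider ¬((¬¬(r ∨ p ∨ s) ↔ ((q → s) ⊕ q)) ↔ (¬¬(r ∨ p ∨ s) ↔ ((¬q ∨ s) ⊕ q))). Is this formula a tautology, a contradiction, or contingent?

p  q  r  s  |  (r ∨ p ∨ s)  ¬(r ∨ p ∨ s)  ¬¬(r ∨ p ∨ s)  (q → s)  ((q → s) ⊕ q)  ¬q  (¬q ∨ s)  ((¬q ∨ s) ⊕ q)  φ
T  T  T  T  |       T            F              T           T           F        F      T            F         F
T  T  T  F  |       T            F              T           F           T        F      F            T         F
T  T  F  T  |       T            F              T           T           F        F      T            F         F
T  T  F  F  |       T            F              T           F           T        F      F            T         F
T  F  T  T  |       T            F              T           T           T        T      T            T         F
T  F  T  F  |       T            F              T           T           T        T      T            T         F
T  F  F  T  |       T            F              T           T           T        T      T            T         F
T  F  F  F  |       T            F              T           T           T        T      T            T         F
F  T  T  T  |       T            F              T           T           F        F      T            F         F
F  T  T  F  |       T            F              T           F           T        F      F            T         F
F  T  F  T  |       T            F              T           T           F        F      T            F         F
F  T  F  F  |       F            T              F           F           T        F      F            T         F
F  F  T  T  |       T            F              T           T           T        T      T            T         F
F  F  T  F  |       T            F              T           T           T        T      T            T         F
F  F  F  T  |       T            F              T           T           T        T      T            T         F
F  F  F  F  |       F            T              F           T           T        T      T            T         F
Every row is F, so the formula is a contradiction.

contradiction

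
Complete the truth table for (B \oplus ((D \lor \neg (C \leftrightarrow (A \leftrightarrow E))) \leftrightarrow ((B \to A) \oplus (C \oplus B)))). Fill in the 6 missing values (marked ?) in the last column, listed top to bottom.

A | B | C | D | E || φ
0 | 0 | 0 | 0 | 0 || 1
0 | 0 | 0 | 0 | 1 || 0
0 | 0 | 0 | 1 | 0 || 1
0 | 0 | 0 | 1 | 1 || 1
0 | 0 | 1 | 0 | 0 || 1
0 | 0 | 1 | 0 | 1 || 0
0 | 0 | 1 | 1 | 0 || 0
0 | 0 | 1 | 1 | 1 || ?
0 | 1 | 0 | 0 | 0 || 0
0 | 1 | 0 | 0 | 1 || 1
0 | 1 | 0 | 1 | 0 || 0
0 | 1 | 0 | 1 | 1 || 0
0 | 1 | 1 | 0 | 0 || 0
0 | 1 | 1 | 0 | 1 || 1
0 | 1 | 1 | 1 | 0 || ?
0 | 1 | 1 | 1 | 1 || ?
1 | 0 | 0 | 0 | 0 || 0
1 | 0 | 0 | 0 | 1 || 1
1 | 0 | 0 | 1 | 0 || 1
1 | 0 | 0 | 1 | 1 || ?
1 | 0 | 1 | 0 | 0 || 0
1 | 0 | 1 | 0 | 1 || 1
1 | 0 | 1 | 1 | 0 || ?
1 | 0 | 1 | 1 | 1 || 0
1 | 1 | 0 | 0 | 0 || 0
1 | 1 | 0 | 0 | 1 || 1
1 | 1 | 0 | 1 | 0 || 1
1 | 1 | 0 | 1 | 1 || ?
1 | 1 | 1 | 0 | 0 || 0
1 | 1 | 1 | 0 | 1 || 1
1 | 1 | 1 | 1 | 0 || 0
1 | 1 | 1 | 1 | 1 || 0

0, 1, 1, 1, 0, 1

Row A=0, B=0, C=1, D=1, E=1: ((D \lor \neg (C \leftrightarrow (A \leftrightarrow E))) \leftrightarrow ((B \to A) \oplus (C \oplus B))) = 0, so the formula = 0.
Row A=0, B=1, C=1, D=1, E=0: ((D \lor \neg (C \leftrightarrow (A \leftrightarrow E))) \leftrightarrow ((B \to A) \oplus (C \oplus B))) = 0, so the formula = 1.
Row A=0, B=1, C=1, D=1, E=1: ((D \lor \neg (C \leftrightarrow (A \leftrightarrow E))) \leftrightarrow ((B \to A) \oplus (C \oplus B))) = 0, so the formula = 1.
Row A=1, B=0, C=0, D=1, E=1: ((D \lor \neg (C \leftrightarrow (A \leftrightarrow E))) \leftrightarrow ((B \to A) \oplus (C \oplus B))) = 1, so the formula = 1.
Row A=1, B=0, C=1, D=1, E=0: ((D \lor \neg (C \leftrightarrow (A \leftrightarrow E))) \leftrightarrow ((B \to A) \oplus (C \oplus B))) = 0, so the formula = 0.
Row A=1, B=1, C=0, D=1, E=1: ((D \lor \neg (C \leftrightarrow (A \leftrightarrow E))) \leftrightarrow ((B \to A) \oplus (C \oplus B))) = 0, so the formula = 1.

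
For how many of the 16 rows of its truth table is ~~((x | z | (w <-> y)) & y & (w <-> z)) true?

x  y  z  w     (w <-> y)  (x | z | (w <-> y))  (w <-> z)  φ
T  T  T  T         T               T               T      T
T  T  T  F         F               T               F      F
T  T  F  T         T               T               F      F
T  T  F  F         F               T               T      T
T  F  T  T         F               T               T      F
T  F  T  F         T               T               F      F
T  F  F  T         F               T               F      F
T  F  F  F         T               T               T      F
F  T  T  T         T               T               T      T
F  T  T  F         F               T               F      F
F  T  F  T         T               T               F      F
F  T  F  F         F               F               T      F
F  F  T  T         F               T               T      F
F  F  T  F         T               T               F      F
F  F  F  T         F               F               F      F
F  F  F  F         T               T               T      F
The formula is true on 3 of the 16 rows.

3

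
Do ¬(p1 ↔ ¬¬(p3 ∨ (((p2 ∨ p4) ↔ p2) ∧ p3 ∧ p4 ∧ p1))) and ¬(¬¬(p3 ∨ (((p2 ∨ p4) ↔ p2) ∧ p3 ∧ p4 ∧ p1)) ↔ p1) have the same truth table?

equivalent

p1 | p2 | p3 | p4 | φ | ψ
-- | -- | -- | -- | - | -
1  | 1  | 1  | 1  | 0 | 0
1  | 1  | 1  | 0  | 0 | 0
1  | 1  | 0  | 1  | 1 | 1
1  | 1  | 0  | 0  | 1 | 1
1  | 0  | 1  | 1  | 0 | 0
1  | 0  | 1  | 0  | 0 | 0
1  | 0  | 0  | 1  | 1 | 1
1  | 0  | 0  | 0  | 1 | 1
0  | 1  | 1  | 1  | 1 | 1
0  | 1  | 1  | 0  | 1 | 1
0  | 1  | 0  | 1  | 0 | 0
0  | 1  | 0  | 0  | 0 | 0
0  | 0  | 1  | 1  | 1 | 1
0  | 0  | 1  | 0  | 1 | 1
0  | 0  | 0  | 1  | 0 | 0
0  | 0  | 0  | 0  | 0 | 0
The columns for φ and ψ agree on every row, so they are logically equivalent.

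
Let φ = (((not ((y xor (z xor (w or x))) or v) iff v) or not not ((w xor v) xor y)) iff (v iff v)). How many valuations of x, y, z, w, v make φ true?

x | y | z | w | v | φ
- | - | - | - | - | -
F | F | F | F | F | F
F | F | F | F | T | T
F | F | F | T | F | T
F | F | F | T | T | F
F | F | T | F | F | T
F | F | T | F | T | T
F | F | T | T | F | T
F | F | T | T | T | F
F | T | F | F | F | T
F | T | F | F | T | F
F | T | F | T | F | F
F | T | F | T | T | T
F | T | T | F | F | T
F | T | T | F | T | F
F | T | T | T | F | T
F | T | T | T | T | T
T | F | F | F | F | T
T | F | F | F | T | T
T | F | F | T | F | T
T | F | F | T | T | F
T | F | T | F | F | F
T | F | T | F | T | T
T | F | T | T | F | T
T | F | T | T | T | F
T | T | F | F | F | T
T | T | F | F | T | F
T | T | F | T | F | F
T | T | F | T | T | T
T | T | T | F | F | T
T | T | T | F | T | F
T | T | T | T | F | T
T | T | T | T | T | T
The formula is true on 20 of the 32 rows.

20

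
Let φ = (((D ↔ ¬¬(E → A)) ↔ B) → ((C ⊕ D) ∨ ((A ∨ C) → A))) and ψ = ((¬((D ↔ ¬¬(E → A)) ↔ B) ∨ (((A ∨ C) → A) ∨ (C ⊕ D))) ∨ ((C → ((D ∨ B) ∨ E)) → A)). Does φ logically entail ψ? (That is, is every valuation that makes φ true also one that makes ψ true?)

A | B | C | D | E | φ | ψ
- | - | - | - | - | - | -
T | T | T | T | T | T | T
T | T | T | T | F | T | T
T | T | T | F | T | T | T
T | T | T | F | F | T | T
T | T | F | T | T | T | T
T | T | F | T | F | T | T
T | T | F | F | T | T | T
T | T | F | F | F | T | T
T | F | T | T | T | T | T
T | F | T | T | F | T | T
T | F | T | F | T | T | T
T | F | T | F | F | T | T
T | F | F | T | T | T | T
T | F | F | T | F | T | T
T | F | F | F | T | T | T
T | F | F | F | F | T | T
F | T | T | T | T | T | T
F | T | T | T | F | F | F
F | T | T | F | T | T | T
F | T | T | F | F | T | T
F | T | F | T | T | T | T
F | T | F | T | F | T | T
F | T | F | F | T | T | T
F | T | F | F | F | T | T
F | F | T | T | T | F | F
F | F | T | T | F | T | T
F | F | T | F | T | T | T
F | F | T | F | F | T | T
F | F | F | T | T | T | T
F | F | F | T | F | T | T
F | F | F | F | T | T | T
F | F | F | F | F | T | T
In every row where φ is true, ψ is also true, so φ ⊨ ψ.

yes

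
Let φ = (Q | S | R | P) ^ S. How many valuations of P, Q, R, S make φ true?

7

  P      Q      R      S       (((Q | S) | R | P) ^ S)
 True   True   True   True              False         
 True   True   True  False               True         
 True   True  False   True              False         
 True   True  False  False               True         
 True  False   True   True              False         
 True  False   True  False               True         
 True  False  False   True              False         
 True  False  False  False               True         
False   True   True   True              False         
False   True   True  False               True         
False   True  False   True              False         
False   True  False  False               True         
False  False   True   True              False         
False  False   True  False               True         
False  False  False   True              False         
False  False  False  False              False         
The formula is true on 7 of the 16 rows.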